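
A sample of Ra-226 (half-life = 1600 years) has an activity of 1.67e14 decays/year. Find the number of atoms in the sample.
N = A/λ = 3.855e17 atoms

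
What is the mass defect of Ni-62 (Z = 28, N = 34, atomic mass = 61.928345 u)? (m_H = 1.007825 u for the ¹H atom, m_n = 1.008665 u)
Δm = Z·m_H + N·m_n − M = 0.5854 u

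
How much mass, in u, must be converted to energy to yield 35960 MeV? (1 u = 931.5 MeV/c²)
m = E/c² = 38.6 u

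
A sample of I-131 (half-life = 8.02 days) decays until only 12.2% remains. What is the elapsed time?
t = t½ × log₂(N₀/N) = 24.34 days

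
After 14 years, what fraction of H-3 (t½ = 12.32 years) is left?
N/N₀ = (1/2)^(t/t½) = 0.4549 = 45.5%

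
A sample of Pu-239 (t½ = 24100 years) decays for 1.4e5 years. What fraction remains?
N/N₀ = (1/2)^(t/t½) = 0.01784 = 1.78%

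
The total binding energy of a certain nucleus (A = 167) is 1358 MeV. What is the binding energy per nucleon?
B.E./A = 1358/167 = 8.132 MeV/nucleon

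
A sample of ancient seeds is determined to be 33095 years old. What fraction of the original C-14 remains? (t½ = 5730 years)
N/N₀ = (1/2)^(t/t½) = 0.01825 = 1.83%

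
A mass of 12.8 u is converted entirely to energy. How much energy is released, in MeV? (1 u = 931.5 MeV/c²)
E = mc² = 11920 MeV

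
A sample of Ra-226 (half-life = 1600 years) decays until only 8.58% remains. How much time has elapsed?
t = t½ × log₂(N₀/N) = 5669 years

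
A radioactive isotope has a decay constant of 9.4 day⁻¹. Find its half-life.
t½ = ln(2)/λ = 0.07374 days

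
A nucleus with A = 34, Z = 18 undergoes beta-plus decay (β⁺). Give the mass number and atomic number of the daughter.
Daughter: A = 34, Z = 17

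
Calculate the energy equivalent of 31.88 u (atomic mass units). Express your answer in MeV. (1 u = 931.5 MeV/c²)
E = mc² = 29700 MeV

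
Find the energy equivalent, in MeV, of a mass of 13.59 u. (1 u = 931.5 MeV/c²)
E = mc² = 12660 MeV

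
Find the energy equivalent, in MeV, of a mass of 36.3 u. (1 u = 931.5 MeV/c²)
E = mc² = 33810 MeV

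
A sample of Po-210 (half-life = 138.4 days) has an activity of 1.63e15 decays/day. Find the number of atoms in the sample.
N = A/λ = 3.255e17 atoms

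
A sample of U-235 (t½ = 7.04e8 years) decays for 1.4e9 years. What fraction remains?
N/N₀ = (1/2)^(t/t½) = 0.252 = 25.2%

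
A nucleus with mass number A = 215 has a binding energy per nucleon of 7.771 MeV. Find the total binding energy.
B.E. = 7.771 × 215 = 1671 MeV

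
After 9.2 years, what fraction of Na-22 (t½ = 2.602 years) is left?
N/N₀ = (1/2)^(t/t½) = 0.08623 = 8.62%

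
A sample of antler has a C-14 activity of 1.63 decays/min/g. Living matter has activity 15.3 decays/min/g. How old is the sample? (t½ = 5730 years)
Age = t½ × log₂(A₀/A) = 18510 years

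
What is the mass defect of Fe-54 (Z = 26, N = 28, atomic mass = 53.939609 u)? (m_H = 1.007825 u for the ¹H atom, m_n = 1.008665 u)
Δm = Z·m_H + N·m_n − M = 0.5065 u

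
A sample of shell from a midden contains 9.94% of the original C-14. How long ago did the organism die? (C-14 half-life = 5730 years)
Age = t½ × log₂(1/ratio) = 19080 years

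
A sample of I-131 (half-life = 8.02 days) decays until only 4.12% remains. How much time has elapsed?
t = t½ × log₂(N₀/N) = 36.9 days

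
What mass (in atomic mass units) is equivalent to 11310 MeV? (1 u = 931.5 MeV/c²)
m = E/c² = 12.14 u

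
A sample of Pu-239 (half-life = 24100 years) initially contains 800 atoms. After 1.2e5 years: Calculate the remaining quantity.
N = N₀(1/2)^(t/t½) = 25.36 atoms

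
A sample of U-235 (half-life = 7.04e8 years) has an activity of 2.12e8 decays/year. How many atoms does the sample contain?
N = A/λ = 2.153e17 atoms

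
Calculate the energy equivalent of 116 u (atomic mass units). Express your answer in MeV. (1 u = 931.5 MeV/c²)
E = mc² = 1.081e5 MeV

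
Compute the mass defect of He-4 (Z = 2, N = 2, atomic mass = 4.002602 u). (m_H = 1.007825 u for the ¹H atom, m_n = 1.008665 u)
Δm = Z·m_H + N·m_n − M = 0.03038 u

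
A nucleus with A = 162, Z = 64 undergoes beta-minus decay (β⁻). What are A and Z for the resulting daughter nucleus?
Daughter: A = 162, Z = 65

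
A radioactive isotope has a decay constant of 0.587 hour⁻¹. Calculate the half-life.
t½ = ln(2)/λ = 1.181 hours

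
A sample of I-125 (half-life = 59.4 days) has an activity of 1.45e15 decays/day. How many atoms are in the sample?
N = A/λ = 1.243e17 atoms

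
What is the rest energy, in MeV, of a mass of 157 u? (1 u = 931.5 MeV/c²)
E = mc² = 1.462e5 MeV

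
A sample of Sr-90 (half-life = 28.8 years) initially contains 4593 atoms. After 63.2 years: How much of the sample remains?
N = N₀(1/2)^(t/t½) = 1003 atoms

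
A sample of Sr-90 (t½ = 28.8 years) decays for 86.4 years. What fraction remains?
N/N₀ = (1/2)^(t/t½) = 0.125 = 12.5%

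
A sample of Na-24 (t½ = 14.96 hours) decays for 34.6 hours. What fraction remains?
N/N₀ = (1/2)^(t/t½) = 0.2013 = 20.1%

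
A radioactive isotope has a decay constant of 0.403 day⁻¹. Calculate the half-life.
t½ = ln(2)/λ = 1.72 days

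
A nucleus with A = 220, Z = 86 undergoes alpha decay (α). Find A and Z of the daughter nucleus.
Daughter: A = 216, Z = 84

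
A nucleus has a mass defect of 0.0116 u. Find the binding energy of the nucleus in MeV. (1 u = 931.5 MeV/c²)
B.E. = Δm × 931.5 = 10.81 MeV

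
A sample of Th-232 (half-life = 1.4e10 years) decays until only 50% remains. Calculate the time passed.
t = t½ × log₂(N₀/N) = 1.4e10 years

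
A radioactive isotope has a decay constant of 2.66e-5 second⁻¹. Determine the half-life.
t½ = ln(2)/λ = 26060 seconds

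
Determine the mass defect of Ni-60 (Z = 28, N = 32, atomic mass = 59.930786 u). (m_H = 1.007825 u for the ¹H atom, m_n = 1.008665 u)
Δm = Z·m_H + N·m_n − M = 0.5656 u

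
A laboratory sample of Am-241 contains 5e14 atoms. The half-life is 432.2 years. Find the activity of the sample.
A = λN = 8.019e11 decays/year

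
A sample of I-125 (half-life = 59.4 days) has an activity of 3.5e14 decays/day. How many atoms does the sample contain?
N = A/λ = 2.999e16 atoms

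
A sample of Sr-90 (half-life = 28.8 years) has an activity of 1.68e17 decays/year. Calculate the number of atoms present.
N = A/λ = 6.98e18 atoms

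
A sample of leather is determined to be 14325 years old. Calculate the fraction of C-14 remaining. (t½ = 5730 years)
N/N₀ = (1/2)^(t/t½) = 0.1768 = 17.7%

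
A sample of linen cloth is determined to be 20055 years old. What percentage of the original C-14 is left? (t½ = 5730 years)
N/N₀ = (1/2)^(t/t½) = 0.08839 = 8.84%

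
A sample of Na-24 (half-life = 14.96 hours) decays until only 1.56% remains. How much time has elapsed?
t = t½ × log₂(N₀/N) = 89.79 hours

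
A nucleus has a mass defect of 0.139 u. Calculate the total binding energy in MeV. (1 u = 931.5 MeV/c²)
B.E. = Δm × 931.5 = 129.5 MeV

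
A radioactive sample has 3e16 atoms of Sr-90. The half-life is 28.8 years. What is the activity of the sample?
A = λN = 7.22e14 decays/year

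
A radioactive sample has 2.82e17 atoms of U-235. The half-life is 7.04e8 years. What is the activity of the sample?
A = λN = 2.777e8 decays/year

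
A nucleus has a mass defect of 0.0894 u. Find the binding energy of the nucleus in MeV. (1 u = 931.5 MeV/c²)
B.E. = Δm × 931.5 = 83.28 MeV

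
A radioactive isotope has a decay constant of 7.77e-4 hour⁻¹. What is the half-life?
t½ = ln(2)/λ = 892.1 hours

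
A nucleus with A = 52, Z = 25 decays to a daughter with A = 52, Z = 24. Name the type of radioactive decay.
ΔA = 0, ΔZ = -1 ⇒ beta-plus decay (β⁺) or electron capture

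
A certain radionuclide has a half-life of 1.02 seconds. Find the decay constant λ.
λ = ln(2)/t½ = 0.6796 second⁻¹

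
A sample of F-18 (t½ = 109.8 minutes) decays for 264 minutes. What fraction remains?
N/N₀ = (1/2)^(t/t½) = 0.1889 = 18.9%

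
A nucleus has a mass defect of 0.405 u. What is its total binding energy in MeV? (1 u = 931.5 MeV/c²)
B.E. = Δm × 931.5 = 377.3 MeV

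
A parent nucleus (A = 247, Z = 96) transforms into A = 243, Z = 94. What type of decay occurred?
ΔA = -4, ΔZ = -2 ⇒ alpha decay (α)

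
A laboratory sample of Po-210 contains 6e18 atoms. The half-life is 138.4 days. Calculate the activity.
A = λN = 3.005e16 decays/day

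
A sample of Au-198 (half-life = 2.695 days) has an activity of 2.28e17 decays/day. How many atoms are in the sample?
N = A/λ = 8.865e17 atoms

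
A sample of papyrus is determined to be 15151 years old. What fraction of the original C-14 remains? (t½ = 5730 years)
N/N₀ = (1/2)^(t/t½) = 0.16 = 16%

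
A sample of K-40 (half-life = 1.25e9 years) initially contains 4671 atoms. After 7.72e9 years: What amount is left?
N = N₀(1/2)^(t/t½) = 64.6 atoms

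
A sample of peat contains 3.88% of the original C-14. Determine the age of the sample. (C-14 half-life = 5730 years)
Age = t½ × log₂(1/ratio) = 26860 years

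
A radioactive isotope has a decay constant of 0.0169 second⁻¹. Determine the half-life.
t½ = ln(2)/λ = 41.01 seconds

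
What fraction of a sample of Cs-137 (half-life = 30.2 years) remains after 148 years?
N/N₀ = (1/2)^(t/t½) = 0.03348 = 3.35%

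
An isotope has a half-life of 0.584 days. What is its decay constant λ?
λ = ln(2)/t½ = 1.187 day⁻¹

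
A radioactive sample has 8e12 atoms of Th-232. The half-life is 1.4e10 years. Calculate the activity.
A = λN = 396.1 decays/year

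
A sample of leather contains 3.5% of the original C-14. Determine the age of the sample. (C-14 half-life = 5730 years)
Age = t½ × log₂(1/ratio) = 27710 years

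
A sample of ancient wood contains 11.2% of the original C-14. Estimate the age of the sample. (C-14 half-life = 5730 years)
Age = t½ × log₂(1/ratio) = 18100 years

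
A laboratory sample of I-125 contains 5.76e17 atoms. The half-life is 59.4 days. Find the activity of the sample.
A = λN = 6.721e15 decays/day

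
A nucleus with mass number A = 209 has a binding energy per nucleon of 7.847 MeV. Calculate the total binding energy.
B.E. = 7.847 × 209 = 1640 MeV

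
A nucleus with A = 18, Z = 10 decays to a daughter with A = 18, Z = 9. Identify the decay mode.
ΔA = 0, ΔZ = -1 ⇒ beta-plus decay (β⁺) or electron capture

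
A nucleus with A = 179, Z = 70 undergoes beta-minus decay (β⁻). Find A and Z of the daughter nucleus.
Daughter: A = 179, Z = 71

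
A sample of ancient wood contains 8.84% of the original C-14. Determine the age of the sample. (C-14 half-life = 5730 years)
Age = t½ × log₂(1/ratio) = 20050 years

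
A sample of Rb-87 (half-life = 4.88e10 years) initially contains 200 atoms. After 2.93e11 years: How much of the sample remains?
N = N₀(1/2)^(t/t½) = 3.116 atoms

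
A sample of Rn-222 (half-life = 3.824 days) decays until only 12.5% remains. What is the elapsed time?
t = t½ × log₂(N₀/N) = 11.47 days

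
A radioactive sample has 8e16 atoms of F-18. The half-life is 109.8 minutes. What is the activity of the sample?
A = λN = 5.05e14 decays/minute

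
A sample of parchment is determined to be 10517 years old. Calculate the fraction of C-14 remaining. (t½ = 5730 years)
N/N₀ = (1/2)^(t/t½) = 0.2802 = 28%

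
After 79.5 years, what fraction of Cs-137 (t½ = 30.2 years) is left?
N/N₀ = (1/2)^(t/t½) = 0.1613 = 16.1%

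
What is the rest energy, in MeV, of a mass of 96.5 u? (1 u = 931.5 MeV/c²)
E = mc² = 89890 MeV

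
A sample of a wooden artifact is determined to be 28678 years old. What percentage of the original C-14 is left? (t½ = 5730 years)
N/N₀ = (1/2)^(t/t½) = 0.03114 = 3.11%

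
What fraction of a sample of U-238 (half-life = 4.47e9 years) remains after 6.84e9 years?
N/N₀ = (1/2)^(t/t½) = 0.3462 = 34.6%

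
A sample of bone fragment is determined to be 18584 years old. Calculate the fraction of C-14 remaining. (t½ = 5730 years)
N/N₀ = (1/2)^(t/t½) = 0.1056 = 10.6%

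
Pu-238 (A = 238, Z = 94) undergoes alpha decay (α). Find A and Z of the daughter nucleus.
Daughter: A = 234, Z = 92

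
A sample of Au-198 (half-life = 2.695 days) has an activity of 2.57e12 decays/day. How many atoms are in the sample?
N = A/λ = 9.992e12 atoms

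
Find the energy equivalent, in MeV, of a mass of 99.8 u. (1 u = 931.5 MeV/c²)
E = mc² = 92960 MeV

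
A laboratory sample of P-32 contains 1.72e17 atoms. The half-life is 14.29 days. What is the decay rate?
A = λN = 8.343e15 decays/day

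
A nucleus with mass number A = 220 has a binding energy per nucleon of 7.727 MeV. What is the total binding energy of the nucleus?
B.E. = 7.727 × 220 = 1700 MeV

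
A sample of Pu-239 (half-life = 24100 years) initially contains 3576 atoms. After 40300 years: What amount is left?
N = N₀(1/2)^(t/t½) = 1122 atoms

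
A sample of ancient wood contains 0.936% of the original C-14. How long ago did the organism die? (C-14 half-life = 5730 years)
Age = t½ × log₂(1/ratio) = 38620 years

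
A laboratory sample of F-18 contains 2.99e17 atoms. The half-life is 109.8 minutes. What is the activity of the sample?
A = λN = 1.888e15 decays/minute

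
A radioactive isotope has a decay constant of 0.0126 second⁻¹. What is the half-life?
t½ = ln(2)/λ = 55.01 seconds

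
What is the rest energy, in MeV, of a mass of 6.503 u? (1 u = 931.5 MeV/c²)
E = mc² = 6058 MeV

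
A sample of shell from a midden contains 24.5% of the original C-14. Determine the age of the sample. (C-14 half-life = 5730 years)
Age = t½ × log₂(1/ratio) = 11630 years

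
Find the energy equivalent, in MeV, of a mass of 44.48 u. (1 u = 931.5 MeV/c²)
E = mc² = 41430 MeV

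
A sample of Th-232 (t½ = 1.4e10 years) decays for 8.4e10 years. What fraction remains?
N/N₀ = (1/2)^(t/t½) = 0.01562 = 1.56%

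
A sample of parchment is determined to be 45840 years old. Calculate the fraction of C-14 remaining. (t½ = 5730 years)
N/N₀ = (1/2)^(t/t½) = 0.003906 = 0.391%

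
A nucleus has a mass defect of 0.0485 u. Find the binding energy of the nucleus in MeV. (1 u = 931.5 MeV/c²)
B.E. = Δm × 931.5 = 45.18 MeV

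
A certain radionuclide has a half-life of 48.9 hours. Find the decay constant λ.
λ = ln(2)/t½ = 0.01417 hour⁻¹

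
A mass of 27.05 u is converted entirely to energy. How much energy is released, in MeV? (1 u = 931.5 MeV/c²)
E = mc² = 25200 MeV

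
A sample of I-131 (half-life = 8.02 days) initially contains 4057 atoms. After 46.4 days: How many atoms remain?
N = N₀(1/2)^(t/t½) = 73.55 atoms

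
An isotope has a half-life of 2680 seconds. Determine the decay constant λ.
λ = ln(2)/t½ = 2.586e-4 second⁻¹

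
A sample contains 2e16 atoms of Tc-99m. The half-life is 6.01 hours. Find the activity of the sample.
A = λN = 2.307e15 decays/hour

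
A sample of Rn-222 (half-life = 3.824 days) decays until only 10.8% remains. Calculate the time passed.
t = t½ × log₂(N₀/N) = 12.28 days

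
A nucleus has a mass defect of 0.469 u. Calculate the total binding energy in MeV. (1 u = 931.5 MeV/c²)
B.E. = Δm × 931.5 = 436.9 MeV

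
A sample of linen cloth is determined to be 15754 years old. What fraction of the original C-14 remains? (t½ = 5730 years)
N/N₀ = (1/2)^(t/t½) = 0.1487 = 14.9%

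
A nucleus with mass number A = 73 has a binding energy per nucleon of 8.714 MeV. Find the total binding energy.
B.E. = 8.714 × 73 = 636.1 MeV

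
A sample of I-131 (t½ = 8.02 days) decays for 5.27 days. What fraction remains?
N/N₀ = (1/2)^(t/t½) = 0.6341 = 63.4%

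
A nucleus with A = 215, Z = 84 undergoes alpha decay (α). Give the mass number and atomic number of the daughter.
Daughter: A = 211, Z = 82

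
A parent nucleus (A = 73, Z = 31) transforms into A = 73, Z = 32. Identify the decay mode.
ΔA = 0, ΔZ = +1 ⇒ beta-minus decay (β⁻)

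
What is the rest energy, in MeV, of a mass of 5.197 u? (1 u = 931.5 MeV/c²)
E = mc² = 4841 MeV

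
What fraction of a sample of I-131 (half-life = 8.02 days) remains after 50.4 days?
N/N₀ = (1/2)^(t/t½) = 0.01283 = 1.28%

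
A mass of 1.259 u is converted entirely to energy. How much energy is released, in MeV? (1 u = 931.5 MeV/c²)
E = mc² = 1173 MeV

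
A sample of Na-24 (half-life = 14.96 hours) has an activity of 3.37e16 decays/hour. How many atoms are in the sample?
N = A/λ = 7.273e17 atoms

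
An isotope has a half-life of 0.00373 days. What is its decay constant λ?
λ = ln(2)/t½ = 185.8 day⁻¹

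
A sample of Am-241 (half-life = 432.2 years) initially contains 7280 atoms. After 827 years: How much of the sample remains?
N = N₀(1/2)^(t/t½) = 1933 atoms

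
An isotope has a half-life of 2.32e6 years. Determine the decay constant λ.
λ = ln(2)/t½ = 2.988e-7 year⁻¹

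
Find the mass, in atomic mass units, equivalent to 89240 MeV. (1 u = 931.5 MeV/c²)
m = E/c² = 95.8 u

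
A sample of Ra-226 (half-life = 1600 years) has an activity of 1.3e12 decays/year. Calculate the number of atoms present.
N = A/λ = 3.001e15 atoms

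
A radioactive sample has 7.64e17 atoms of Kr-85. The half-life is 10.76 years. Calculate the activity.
A = λN = 4.922e16 decays/year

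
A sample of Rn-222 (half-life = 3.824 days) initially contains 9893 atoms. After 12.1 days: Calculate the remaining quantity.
N = N₀(1/2)^(t/t½) = 1104 atoms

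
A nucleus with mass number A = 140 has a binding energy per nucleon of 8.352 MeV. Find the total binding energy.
B.E. = 8.352 × 140 = 1169 MeV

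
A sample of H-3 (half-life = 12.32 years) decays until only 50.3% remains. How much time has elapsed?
t = t½ × log₂(N₀/N) = 12.21 years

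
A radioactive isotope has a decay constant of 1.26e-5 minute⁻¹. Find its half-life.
t½ = ln(2)/λ = 55010 minutes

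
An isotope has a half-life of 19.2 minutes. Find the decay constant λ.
λ = ln(2)/t½ = 0.0361 minute⁻¹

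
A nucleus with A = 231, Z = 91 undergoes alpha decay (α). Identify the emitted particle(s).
α particle = ⁴₂He (2 protons + 2 neutrons)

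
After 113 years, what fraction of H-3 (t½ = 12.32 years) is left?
N/N₀ = (1/2)^(t/t½) = 0.001734 = 0.173%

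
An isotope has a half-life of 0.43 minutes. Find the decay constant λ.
λ = ln(2)/t½ = 1.612 minute⁻¹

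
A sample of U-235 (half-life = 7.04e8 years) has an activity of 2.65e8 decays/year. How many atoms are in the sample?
N = A/λ = 2.691e17 atoms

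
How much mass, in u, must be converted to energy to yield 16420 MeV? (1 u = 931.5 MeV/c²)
m = E/c² = 17.63 u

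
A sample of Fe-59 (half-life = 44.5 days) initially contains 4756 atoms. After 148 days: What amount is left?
N = N₀(1/2)^(t/t½) = 474.3 atoms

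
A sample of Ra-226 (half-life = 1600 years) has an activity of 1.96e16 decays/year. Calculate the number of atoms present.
N = A/λ = 4.524e19 atoms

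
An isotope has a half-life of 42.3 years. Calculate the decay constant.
λ = ln(2)/t½ = 0.01639 year⁻¹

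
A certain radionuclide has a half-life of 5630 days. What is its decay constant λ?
λ = ln(2)/t½ = 1.231e-4 day⁻¹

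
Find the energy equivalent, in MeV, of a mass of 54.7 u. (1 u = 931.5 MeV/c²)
E = mc² = 50950 MeV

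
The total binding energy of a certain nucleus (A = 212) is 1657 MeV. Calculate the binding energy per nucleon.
B.E./A = 1657/212 = 7.816 MeV/nucleon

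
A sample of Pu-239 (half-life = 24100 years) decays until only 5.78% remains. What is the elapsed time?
t = t½ × log₂(N₀/N) = 99120 years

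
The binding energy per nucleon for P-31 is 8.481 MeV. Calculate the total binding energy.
B.E. = 8.481 × 31 = 262.9 MeV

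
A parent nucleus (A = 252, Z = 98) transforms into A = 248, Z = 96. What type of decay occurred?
ΔA = -4, ΔZ = -2 ⇒ alpha decay (α)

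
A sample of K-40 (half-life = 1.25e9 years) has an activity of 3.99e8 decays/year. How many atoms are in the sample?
N = A/λ = 7.195e17 atoms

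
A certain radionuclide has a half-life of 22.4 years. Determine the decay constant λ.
λ = ln(2)/t½ = 0.03094 year⁻¹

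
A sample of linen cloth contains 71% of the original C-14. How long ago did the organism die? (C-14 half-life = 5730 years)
Age = t½ × log₂(1/ratio) = 2831 years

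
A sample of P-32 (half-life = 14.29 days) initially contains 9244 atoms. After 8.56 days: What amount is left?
N = N₀(1/2)^(t/t½) = 6103 atoms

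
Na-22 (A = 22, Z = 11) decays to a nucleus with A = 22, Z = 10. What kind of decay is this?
ΔA = 0, ΔZ = -1 ⇒ beta-plus decay (β⁺) or electron capture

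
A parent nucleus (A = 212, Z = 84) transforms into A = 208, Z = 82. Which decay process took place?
ΔA = -4, ΔZ = -2 ⇒ alpha decay (α)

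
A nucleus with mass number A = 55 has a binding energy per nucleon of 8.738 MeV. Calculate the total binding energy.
B.E. = 8.738 × 55 = 480.6 MeV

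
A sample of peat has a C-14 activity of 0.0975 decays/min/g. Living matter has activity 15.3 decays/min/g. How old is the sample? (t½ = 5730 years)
Age = t½ × log₂(A₀/A) = 41790 years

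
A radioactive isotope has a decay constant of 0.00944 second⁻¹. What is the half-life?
t½ = ln(2)/λ = 73.43 seconds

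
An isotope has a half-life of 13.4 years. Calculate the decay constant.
λ = ln(2)/t½ = 0.05173 year⁻¹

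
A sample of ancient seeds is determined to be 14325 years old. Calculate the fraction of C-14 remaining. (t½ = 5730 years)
N/N₀ = (1/2)^(t/t½) = 0.1768 = 17.7%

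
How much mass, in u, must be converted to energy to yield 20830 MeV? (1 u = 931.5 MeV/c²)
m = E/c² = 22.36 u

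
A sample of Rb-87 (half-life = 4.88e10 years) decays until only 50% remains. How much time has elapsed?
t = t½ × log₂(N₀/N) = 4.88e10 years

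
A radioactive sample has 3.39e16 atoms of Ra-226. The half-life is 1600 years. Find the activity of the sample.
A = λN = 1.469e13 decays/year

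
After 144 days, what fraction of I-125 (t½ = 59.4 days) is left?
N/N₀ = (1/2)^(t/t½) = 0.1863 = 18.6%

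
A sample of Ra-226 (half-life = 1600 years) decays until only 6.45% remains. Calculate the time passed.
t = t½ × log₂(N₀/N) = 6327 years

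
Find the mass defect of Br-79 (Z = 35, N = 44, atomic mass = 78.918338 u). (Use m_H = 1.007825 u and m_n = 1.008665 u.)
Δm = Z·m_H + N·m_n − M = 0.7368 u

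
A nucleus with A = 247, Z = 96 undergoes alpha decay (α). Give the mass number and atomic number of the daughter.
Daughter: A = 243, Z = 94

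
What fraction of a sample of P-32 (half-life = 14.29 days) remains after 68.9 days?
N/N₀ = (1/2)^(t/t½) = 0.03536 = 3.54%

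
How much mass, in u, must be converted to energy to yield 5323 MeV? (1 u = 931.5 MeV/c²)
m = E/c² = 5.714 u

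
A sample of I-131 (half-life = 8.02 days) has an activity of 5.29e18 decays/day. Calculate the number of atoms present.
N = A/λ = 6.121e19 atoms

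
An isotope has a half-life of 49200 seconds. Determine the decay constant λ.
λ = ln(2)/t½ = 1.409e-5 second⁻¹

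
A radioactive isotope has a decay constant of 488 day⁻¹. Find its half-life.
t½ = ln(2)/λ = 0.00142 days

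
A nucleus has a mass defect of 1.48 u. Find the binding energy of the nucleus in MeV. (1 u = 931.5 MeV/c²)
B.E. = Δm × 931.5 = 1379 MeV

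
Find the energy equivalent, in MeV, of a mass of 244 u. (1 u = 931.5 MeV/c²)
E = mc² = 2.273e5 MeV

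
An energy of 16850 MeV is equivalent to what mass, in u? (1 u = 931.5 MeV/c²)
m = E/c² = 18.09 u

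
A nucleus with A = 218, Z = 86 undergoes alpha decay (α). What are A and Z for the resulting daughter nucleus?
Daughter: A = 214, Z = 84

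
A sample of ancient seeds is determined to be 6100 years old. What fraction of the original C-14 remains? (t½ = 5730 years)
N/N₀ = (1/2)^(t/t½) = 0.4781 = 47.8%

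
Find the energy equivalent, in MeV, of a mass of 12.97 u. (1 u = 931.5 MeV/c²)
E = mc² = 12080 MeV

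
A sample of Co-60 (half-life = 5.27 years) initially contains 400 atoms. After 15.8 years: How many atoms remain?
N = N₀(1/2)^(t/t½) = 50.07 atoms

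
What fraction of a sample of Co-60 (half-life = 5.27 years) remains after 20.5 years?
N/N₀ = (1/2)^(t/t½) = 0.06745 = 6.75%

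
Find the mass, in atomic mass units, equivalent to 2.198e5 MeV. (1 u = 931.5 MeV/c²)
m = E/c² = 236 u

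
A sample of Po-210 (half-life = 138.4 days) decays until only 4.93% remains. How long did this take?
t = t½ × log₂(N₀/N) = 601 days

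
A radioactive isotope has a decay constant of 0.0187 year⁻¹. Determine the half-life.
t½ = ln(2)/λ = 37.07 years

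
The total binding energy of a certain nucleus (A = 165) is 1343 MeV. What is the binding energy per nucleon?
B.E./A = 1343/165 = 8.139 MeV/nucleon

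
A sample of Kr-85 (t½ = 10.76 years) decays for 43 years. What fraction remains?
N/N₀ = (1/2)^(t/t½) = 0.06266 = 6.27%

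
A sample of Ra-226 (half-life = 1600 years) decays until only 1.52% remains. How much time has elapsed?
t = t½ × log₂(N₀/N) = 9664 years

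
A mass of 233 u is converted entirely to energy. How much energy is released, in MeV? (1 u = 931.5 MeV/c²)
E = mc² = 2.17e5 MeV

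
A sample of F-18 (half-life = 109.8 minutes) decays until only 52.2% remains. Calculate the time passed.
t = t½ × log₂(N₀/N) = 103 minutes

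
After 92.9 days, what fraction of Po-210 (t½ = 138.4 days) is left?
N/N₀ = (1/2)^(t/t½) = 0.628 = 62.8%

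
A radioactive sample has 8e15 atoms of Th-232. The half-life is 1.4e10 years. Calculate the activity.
A = λN = 3.961e5 decays/year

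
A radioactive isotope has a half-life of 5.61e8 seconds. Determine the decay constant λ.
λ = ln(2)/t½ = 1.236e-9 second⁻¹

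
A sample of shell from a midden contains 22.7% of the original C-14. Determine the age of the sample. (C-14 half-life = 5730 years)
Age = t½ × log₂(1/ratio) = 12260 years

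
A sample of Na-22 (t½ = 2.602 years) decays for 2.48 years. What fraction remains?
N/N₀ = (1/2)^(t/t½) = 0.5165 = 51.7%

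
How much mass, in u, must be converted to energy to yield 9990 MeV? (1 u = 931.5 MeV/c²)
m = E/c² = 10.72 u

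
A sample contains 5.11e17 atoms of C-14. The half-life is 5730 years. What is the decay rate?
A = λN = 6.181e13 decays/year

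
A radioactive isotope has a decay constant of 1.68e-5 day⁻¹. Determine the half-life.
t½ = ln(2)/λ = 41260 days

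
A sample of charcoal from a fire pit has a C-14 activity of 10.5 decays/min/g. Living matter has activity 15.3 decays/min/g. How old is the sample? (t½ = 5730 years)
Age = t½ × log₂(A₀/A) = 3112 years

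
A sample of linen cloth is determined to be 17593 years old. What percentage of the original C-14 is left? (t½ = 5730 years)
N/N₀ = (1/2)^(t/t½) = 0.1191 = 11.9%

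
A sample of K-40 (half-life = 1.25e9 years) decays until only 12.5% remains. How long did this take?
t = t½ × log₂(N₀/N) = 3.75e9 years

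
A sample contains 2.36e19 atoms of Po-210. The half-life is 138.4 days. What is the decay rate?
A = λN = 1.182e17 decays/day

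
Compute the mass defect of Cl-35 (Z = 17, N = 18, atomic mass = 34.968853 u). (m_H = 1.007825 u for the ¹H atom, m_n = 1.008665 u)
Δm = Z·m_H + N·m_n − M = 0.3201 u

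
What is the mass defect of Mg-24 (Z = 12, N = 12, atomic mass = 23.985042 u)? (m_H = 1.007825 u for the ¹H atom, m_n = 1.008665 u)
Δm = Z·m_H + N·m_n − M = 0.2128 u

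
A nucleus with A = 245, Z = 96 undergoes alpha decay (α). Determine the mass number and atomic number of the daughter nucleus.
Daughter: A = 241, Z = 94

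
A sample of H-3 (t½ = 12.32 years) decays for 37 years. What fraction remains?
N/N₀ = (1/2)^(t/t½) = 0.1247 = 12.5%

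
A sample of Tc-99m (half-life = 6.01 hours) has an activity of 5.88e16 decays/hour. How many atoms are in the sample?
N = A/λ = 5.098e17 atoms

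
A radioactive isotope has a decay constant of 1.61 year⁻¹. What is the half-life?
t½ = ln(2)/λ = 0.4305 years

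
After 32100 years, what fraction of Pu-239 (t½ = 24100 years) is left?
N/N₀ = (1/2)^(t/t½) = 0.3972 = 39.7%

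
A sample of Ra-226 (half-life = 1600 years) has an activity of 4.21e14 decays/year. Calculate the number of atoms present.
N = A/λ = 9.718e17 atoms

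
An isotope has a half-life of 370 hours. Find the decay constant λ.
λ = ln(2)/t½ = 0.001873 hour⁻¹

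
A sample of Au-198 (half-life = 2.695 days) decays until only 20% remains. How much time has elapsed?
t = t½ × log₂(N₀/N) = 6.258 days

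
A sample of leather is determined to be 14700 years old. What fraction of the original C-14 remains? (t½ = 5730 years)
N/N₀ = (1/2)^(t/t½) = 0.1689 = 16.9%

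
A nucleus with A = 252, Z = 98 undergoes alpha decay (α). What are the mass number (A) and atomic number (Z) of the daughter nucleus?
Daughter: A = 248, Z = 96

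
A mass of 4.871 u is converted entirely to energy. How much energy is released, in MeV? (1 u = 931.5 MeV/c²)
E = mc² = 4537 MeV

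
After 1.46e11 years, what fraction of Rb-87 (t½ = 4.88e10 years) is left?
N/N₀ = (1/2)^(t/t½) = 0.1257 = 12.6%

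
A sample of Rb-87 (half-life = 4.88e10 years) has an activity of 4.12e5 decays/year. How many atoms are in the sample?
N = A/λ = 2.901e16 atoms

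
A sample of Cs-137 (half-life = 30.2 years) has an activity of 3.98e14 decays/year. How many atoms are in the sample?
N = A/λ = 1.734e16 atoms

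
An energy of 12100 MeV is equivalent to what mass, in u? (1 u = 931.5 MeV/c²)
m = E/c² = 12.99 u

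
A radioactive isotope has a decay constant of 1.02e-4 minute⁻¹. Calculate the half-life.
t½ = ln(2)/λ = 6796 minutes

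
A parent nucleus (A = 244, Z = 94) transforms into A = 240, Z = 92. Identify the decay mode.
ΔA = -4, ΔZ = -2 ⇒ alpha decay (α)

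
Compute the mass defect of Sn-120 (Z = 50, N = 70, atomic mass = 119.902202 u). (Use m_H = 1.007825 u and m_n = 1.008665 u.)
Δm = Z·m_H + N·m_n − M = 1.096 u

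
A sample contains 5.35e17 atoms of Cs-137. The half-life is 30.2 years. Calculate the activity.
A = λN = 1.228e16 decays/year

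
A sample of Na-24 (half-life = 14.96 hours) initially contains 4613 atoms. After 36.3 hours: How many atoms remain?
N = N₀(1/2)^(t/t½) = 858.1 atoms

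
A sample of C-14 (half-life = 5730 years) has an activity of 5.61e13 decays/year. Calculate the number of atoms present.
N = A/λ = 4.638e17 atoms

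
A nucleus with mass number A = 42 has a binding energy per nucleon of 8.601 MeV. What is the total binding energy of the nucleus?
B.E. = 8.601 × 42 = 361.2 MeV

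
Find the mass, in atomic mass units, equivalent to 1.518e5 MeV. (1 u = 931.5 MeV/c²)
m = E/c² = 163 u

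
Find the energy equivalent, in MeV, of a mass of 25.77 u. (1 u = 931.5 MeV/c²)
E = mc² = 24000 MeV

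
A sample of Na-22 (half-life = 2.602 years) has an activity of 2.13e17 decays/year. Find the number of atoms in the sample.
N = A/λ = 7.996e17 atoms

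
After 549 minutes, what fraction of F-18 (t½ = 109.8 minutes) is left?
N/N₀ = (1/2)^(t/t½) = 0.03125 = 3.12%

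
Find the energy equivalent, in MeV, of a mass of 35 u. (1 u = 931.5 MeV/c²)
E = mc² = 32600 MeV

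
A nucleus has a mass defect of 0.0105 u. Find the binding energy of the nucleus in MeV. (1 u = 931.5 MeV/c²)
B.E. = Δm × 931.5 = 9.781 MeV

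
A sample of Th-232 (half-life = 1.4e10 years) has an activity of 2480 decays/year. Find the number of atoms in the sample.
N = A/λ = 5.009e13 atoms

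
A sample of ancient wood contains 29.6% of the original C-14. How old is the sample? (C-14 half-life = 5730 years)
Age = t½ × log₂(1/ratio) = 10060 years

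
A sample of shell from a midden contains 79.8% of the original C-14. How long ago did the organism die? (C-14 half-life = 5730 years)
Age = t½ × log₂(1/ratio) = 1865 years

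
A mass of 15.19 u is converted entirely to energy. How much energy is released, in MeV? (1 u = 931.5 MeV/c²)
E = mc² = 14150 MeV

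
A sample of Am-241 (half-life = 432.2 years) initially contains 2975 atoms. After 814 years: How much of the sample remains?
N = N₀(1/2)^(t/t½) = 806.4 atoms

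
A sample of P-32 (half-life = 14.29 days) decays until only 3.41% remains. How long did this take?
t = t½ × log₂(N₀/N) = 69.65 days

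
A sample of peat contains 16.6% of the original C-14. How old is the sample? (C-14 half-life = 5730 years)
Age = t½ × log₂(1/ratio) = 14840 years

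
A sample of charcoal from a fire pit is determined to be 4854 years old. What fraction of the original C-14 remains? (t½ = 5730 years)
N/N₀ = (1/2)^(t/t½) = 0.5559 = 55.6%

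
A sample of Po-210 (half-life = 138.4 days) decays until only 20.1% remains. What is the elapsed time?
t = t½ × log₂(N₀/N) = 320.4 days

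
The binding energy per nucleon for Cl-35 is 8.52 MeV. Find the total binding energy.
B.E. = 8.52 × 35 = 298.2 MeV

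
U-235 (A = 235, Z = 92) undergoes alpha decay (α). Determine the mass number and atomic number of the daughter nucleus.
Daughter: A = 231, Z = 90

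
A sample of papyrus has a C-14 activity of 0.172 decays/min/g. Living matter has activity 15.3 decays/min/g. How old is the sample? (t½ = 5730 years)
Age = t½ × log₂(A₀/A) = 37100 years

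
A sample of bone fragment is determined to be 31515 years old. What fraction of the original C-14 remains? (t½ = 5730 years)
N/N₀ = (1/2)^(t/t½) = 0.0221 = 2.21%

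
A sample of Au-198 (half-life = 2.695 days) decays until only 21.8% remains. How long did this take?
t = t½ × log₂(N₀/N) = 5.923 days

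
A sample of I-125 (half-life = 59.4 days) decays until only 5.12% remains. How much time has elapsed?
t = t½ × log₂(N₀/N) = 254.7 days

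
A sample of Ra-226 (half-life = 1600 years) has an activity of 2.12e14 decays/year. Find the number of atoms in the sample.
N = A/λ = 4.894e17 atoms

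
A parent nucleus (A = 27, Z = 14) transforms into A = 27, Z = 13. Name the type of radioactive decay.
ΔA = 0, ΔZ = -1 ⇒ beta-plus decay (β⁺) or electron capture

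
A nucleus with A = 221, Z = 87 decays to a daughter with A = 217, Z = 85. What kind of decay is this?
ΔA = -4, ΔZ = -2 ⇒ alpha decay (α)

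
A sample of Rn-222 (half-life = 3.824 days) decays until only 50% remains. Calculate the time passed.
t = t½ × log₂(N₀/N) = 3.824 days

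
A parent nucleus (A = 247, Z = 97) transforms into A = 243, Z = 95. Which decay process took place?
ΔA = -4, ΔZ = -2 ⇒ alpha decay (α)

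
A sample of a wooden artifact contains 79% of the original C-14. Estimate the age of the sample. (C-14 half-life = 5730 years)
Age = t½ × log₂(1/ratio) = 1949 years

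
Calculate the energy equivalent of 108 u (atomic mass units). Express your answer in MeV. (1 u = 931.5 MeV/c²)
E = mc² = 1.006e5 MeV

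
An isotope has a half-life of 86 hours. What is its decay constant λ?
λ = ln(2)/t½ = 0.00806 hour⁻¹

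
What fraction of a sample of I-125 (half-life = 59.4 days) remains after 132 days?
N/N₀ = (1/2)^(t/t½) = 0.2143 = 21.4%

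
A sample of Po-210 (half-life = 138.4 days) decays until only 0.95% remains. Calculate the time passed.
t = t½ × log₂(N₀/N) = 929.8 days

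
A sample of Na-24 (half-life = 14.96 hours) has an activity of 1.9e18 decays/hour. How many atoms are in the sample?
N = A/λ = 4.101e19 atoms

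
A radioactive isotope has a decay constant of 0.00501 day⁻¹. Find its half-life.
t½ = ln(2)/λ = 138.4 days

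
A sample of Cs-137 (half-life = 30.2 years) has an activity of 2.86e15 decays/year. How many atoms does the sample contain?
N = A/λ = 1.246e17 atoms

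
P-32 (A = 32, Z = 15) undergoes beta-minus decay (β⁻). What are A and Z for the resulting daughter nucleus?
Daughter: A = 32, Z = 16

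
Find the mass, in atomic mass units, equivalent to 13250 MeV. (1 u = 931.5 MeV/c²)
m = E/c² = 14.22 u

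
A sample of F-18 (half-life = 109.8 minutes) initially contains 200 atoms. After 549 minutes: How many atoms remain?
N = N₀(1/2)^(t/t½) = 6.25 atoms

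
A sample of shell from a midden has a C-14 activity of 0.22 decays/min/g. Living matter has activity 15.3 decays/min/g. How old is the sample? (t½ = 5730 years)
Age = t½ × log₂(A₀/A) = 35070 years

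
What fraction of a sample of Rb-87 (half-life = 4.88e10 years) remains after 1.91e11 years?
N/N₀ = (1/2)^(t/t½) = 0.06634 = 6.63%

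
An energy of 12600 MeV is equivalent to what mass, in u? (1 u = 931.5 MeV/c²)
m = E/c² = 13.53 u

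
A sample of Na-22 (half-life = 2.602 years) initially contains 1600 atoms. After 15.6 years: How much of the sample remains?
N = N₀(1/2)^(t/t½) = 25.08 atoms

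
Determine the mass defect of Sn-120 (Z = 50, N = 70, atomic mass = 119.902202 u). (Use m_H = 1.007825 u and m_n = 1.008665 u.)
Δm = Z·m_H + N·m_n − M = 1.096 u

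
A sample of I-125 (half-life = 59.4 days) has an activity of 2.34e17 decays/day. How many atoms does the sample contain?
N = A/λ = 2.005e19 atoms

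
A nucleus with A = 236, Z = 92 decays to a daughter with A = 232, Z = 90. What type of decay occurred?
ΔA = -4, ΔZ = -2 ⇒ alpha decay (α)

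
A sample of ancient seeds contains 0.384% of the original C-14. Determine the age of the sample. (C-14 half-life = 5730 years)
Age = t½ × log₂(1/ratio) = 45980 years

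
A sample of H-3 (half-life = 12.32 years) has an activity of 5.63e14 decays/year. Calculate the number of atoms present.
N = A/λ = 1.001e16 atoms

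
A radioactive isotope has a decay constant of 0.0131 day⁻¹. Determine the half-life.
t½ = ln(2)/λ = 52.91 days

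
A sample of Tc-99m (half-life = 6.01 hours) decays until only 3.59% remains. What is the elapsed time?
t = t½ × log₂(N₀/N) = 28.85 hours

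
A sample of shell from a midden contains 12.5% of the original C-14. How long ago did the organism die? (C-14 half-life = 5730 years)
Age = t½ × log₂(1/ratio) = 17190 years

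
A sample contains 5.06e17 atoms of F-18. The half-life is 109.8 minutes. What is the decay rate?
A = λN = 3.194e15 decays/minute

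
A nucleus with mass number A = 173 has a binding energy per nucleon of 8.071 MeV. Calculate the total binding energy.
B.E. = 8.071 × 173 = 1396 MeV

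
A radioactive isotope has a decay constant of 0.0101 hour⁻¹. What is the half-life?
t½ = ln(2)/λ = 68.63 hours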